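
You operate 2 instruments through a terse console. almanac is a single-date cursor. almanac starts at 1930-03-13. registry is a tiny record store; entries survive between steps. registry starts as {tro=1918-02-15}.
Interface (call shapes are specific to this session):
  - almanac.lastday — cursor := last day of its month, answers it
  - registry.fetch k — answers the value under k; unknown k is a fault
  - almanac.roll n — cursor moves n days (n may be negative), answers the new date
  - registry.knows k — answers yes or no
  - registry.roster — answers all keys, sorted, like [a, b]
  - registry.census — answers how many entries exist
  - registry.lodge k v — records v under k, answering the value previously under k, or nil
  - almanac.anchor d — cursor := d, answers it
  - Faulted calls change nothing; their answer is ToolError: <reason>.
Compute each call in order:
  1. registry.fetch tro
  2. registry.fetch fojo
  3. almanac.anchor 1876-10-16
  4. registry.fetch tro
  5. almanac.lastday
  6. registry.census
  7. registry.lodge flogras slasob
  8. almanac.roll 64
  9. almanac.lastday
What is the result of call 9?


Answer: 1877-01-31

Derivation:
>> registry.fetch(tro)
<< 1918-02-15
>> registry.fetch(fojo)
<< ToolError: no such key fojo
>> almanac.anchor(1876-10-16)
<< 1876-10-16
>> registry.fetch(tro)
<< 1918-02-15
>> almanac.lastday()
<< 1876-10-31
>> registry.census()
<< 1
>> registry.lodge(flogras, slasob)
<< nil
>> almanac.roll(64)
<< 1877-01-03
>> almanac.lastday()
<< 1877-01-31


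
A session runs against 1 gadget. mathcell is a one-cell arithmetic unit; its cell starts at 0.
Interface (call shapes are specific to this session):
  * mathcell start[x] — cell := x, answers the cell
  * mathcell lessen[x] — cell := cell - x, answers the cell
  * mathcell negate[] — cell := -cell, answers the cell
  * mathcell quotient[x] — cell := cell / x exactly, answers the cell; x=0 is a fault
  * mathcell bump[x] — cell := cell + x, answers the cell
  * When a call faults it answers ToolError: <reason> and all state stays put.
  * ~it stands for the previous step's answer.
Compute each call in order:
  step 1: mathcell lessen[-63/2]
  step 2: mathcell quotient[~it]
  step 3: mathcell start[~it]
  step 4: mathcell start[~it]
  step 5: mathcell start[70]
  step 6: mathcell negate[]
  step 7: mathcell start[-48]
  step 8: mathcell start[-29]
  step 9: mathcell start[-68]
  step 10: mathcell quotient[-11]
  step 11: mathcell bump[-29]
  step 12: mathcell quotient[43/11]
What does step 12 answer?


Answer: -251/43

Derivation:
Do: mathcell lessen[-63/2]
See: 63/2
Do: mathcell quotient[~it]
See: 1
Do: mathcell start[~it]
See: 1
Do: mathcell start[~it]
See: 1
Do: mathcell start[70]
See: 70
Do: mathcell negate[]
See: -70
Do: mathcell start[-48]
See: -48
Do: mathcell start[-29]
See: -29
Do: mathcell start[-68]
See: -68
Do: mathcell quotient[-11]
See: 68/11
Do: mathcell bump[-29]
See: -251/11
Do: mathcell quotient[43/11]
See: -251/43


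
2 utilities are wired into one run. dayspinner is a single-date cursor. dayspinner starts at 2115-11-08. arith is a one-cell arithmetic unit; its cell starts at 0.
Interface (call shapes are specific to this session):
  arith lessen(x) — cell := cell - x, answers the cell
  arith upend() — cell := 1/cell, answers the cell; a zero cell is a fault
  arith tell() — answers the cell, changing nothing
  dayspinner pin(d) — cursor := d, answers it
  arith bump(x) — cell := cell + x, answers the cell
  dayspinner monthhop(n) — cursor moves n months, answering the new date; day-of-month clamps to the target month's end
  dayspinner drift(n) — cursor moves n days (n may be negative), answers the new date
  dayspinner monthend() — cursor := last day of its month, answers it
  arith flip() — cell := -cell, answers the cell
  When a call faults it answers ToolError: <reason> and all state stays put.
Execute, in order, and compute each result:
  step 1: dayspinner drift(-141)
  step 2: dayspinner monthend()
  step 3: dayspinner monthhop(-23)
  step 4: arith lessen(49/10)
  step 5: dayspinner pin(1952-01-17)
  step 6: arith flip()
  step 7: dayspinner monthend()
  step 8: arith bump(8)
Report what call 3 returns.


>>> dayspinner drift n: -141
:: 2115-06-20
>>> dayspinner monthend
:: 2115-06-30
>>> dayspinner monthhop n: -23
:: 2113-07-30
>>> arith lessen x: 49/10
:: -49/10
>>> dayspinner pin d: 1952-01-17
:: 1952-01-17
>>> arith flip
:: 49/10
>>> dayspinner monthend
:: 1952-01-31
>>> arith bump x: 8
:: 129/10

Answer: 2113-07-30


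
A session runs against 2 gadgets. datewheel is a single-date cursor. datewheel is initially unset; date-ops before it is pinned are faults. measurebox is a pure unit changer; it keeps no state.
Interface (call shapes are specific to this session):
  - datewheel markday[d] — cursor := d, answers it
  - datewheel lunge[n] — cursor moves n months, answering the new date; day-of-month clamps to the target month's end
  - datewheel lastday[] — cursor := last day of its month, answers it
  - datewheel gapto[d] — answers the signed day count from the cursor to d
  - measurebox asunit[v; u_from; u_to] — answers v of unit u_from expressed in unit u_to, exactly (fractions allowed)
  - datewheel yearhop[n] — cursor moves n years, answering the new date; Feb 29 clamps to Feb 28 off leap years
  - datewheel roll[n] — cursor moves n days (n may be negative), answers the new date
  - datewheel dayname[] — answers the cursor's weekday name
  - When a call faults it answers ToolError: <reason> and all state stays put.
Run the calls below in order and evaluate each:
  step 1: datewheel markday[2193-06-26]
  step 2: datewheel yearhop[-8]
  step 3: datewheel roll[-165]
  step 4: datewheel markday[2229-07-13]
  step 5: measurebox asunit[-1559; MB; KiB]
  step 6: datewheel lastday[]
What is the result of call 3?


>> datewheel markday(2193-06-26)
<< 2193-06-26
>> datewheel yearhop(-8)
<< 2185-06-26
>> datewheel roll(-165)
<< 2185-01-12
>> datewheel markday(2229-07-13)
<< 2229-07-13
>> measurebox asunit(-1559, MB, KiB)
<< -24359375/16
>> datewheel lastday()
<< 2229-07-31

Answer: 2185-01-12


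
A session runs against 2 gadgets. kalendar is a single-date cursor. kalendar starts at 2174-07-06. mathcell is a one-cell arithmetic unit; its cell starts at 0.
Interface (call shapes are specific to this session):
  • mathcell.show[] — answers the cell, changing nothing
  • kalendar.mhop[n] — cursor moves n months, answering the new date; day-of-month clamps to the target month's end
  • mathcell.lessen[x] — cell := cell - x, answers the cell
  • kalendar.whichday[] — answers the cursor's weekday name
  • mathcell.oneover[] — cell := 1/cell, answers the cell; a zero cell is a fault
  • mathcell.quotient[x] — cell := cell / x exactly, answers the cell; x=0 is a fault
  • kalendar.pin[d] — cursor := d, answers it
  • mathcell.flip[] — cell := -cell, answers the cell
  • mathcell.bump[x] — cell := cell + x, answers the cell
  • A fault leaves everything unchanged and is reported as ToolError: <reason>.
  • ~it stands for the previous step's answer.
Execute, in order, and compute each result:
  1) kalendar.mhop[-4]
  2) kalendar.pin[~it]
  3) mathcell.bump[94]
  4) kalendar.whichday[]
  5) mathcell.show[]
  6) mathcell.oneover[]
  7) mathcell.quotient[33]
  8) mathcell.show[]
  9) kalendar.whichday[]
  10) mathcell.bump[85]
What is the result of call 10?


I invoke kalendar.mhop with n: -4, giving 2174-03-06.
Calling kalendar.pin with d: ~it, and get 2174-03-06.
I use mathcell.bump with x: 94, → 94.
Now I run kalendar.whichday(), giving Sunday.
Then mathcell.show(), giving 94.
I call mathcell.oneover: 1/94.
Calling mathcell.quotient with x: 33, and observe 1/3102.
Next I call mathcell.show(), → 1/3102.
I run kalendar.whichday, — result: Sunday.
I invoke mathcell.bump with x: 85, giving 263671/3102.

Answer: 263671/3102


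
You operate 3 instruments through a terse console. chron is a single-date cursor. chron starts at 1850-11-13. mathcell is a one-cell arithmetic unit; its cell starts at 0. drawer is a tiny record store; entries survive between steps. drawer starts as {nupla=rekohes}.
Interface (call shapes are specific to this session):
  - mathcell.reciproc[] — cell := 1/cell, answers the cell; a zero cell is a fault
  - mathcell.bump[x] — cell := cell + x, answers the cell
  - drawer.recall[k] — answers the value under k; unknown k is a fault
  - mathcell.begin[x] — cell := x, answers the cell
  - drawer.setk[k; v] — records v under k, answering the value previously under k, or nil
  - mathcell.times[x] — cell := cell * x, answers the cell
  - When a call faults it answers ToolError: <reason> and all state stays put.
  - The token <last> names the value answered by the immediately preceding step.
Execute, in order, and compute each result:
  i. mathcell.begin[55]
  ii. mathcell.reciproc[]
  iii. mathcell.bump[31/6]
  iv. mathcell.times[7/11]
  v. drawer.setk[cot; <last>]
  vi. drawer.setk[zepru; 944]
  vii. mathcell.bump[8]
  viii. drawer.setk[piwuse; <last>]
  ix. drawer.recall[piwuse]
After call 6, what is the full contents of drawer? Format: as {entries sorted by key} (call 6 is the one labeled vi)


I call mathcell.begin passing x=55, and observe 55.
I run mathcell.reciproc, which returns 1/55.
Now I run mathcell.bump passing x=31/6, and get 1711/330.
Now I run mathcell.times passing x=7/11, yielding 11977/3630.
Now I run drawer.setk passing k=cot, v=<last>, — result: nil.
Next I call drawer.setk passing k=zepru, v=944, giving nil.
Next I call mathcell.bump passing x=8, giving 41017/3630.
I run drawer.setk passing k=piwuse, v=<last>: nil.
I use drawer.recall passing k=piwuse, giving 41017/3630.

Answer: {cot=11977/3630, nupla=rekohes, zepru=944}


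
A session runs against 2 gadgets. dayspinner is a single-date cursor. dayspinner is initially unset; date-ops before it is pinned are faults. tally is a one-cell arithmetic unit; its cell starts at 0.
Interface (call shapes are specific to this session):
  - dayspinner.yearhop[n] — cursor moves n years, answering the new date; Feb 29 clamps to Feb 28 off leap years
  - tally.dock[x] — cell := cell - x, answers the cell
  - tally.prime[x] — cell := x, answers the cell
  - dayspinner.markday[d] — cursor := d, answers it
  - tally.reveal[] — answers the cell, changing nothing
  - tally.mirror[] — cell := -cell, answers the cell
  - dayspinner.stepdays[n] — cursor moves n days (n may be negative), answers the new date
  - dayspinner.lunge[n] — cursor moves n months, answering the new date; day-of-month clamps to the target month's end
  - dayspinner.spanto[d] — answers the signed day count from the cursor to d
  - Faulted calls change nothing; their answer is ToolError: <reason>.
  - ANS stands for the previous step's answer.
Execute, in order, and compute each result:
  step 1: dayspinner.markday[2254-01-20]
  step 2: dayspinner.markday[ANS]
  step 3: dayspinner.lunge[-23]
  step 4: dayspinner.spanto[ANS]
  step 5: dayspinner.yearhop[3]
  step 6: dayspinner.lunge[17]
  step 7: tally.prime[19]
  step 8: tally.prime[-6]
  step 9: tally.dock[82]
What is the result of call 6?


I use markday using d: 2254-01-20, and see 2254-01-20.
I run markday using d: ANS, → 2254-01-20.
Then lunge using n: -23, giving 2252-02-20.
I call spanto using d: ANS, and observe 0.
Calling yearhop using n: 3, and see 2255-02-20.
Then lunge using n: 17, → 2256-07-20.
Calling prime using x: 19, — result: 19.
Now I run prime using x: -6, yielding -6.
I use dock using x: 82, → -88.

Answer: 2256-07-20


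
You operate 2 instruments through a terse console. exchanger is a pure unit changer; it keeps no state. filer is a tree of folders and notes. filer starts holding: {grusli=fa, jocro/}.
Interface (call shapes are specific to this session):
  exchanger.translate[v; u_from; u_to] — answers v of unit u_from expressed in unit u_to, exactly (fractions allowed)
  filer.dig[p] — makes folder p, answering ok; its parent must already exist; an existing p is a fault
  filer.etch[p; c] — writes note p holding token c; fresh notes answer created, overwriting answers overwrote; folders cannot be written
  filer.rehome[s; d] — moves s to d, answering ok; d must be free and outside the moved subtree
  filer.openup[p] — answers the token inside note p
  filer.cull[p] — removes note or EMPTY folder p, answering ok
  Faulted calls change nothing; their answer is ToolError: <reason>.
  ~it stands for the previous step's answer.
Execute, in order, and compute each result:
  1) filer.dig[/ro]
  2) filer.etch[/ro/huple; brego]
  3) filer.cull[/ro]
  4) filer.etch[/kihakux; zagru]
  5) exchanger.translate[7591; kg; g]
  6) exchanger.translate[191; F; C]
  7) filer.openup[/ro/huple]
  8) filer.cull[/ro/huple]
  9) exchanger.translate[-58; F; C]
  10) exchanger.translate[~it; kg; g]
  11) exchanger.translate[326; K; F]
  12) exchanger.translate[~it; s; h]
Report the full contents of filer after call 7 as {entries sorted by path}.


Answer: {grusli=fa, jocro/, kihakux=zagru, ro/, ro/huple=brego}

Derivation:
>>> dig p: /ro
[out] ok
>>> etch p: /ro/huple c: brego
[out] created
>>> cull p: /ro
[out] ToolError: not empty
>>> etch p: /kihakux c: zagru
[out] created
>>> translate v: 7591 u_from: kg u_to: g
[out] 7591000
>>> translate v: 191 u_from: F u_to: C
[out] 265/3
>>> openup p: /ro/huple
[out] brego
>>> cull p: /ro/huple
[out] ok
>>> translate v: -58 u_from: F u_to: C
[out] -50
>>> translate v: ~it u_from: kg u_to: g
[out] -50000
>>> translate v: 326 u_from: K u_to: F
[out] 12713/100
>>> translate v: ~it u_from: s u_to: h
[out] 12713/360000


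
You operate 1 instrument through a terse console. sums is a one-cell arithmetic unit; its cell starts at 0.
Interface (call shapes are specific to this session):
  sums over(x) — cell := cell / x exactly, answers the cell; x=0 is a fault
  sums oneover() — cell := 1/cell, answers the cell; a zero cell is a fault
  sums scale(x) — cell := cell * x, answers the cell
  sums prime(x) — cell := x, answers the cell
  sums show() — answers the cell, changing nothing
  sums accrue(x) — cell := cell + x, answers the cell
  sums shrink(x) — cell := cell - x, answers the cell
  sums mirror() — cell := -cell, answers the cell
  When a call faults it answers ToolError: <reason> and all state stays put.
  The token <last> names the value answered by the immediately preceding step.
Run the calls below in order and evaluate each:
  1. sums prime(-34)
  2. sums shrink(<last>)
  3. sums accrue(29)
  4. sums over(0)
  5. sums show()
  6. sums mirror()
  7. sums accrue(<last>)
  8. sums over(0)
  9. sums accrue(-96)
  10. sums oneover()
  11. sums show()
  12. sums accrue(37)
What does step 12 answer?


Answer: 5697/154

Derivation:
Next I call sums prime using x: -34, → -34.
I use sums shrink using x: <last>, — result: 0.
I invoke sums accrue using x: 29, — result: 29.
Using sums over using x: 0, → ToolError: division by zero.
I run sums show, and get 29.
Now I run sums mirror(), which returns -29.
Then sums accrue using x: <last>, and see -58.
Calling sums over using x: 0, and observe ToolError: division by zero.
Then sums accrue using x: -96, which returns -154.
I use sums oneover, and get -1/154.
Then sums show, which returns -1/154.
Next I call sums accrue using x: 37, — result: 5697/154.


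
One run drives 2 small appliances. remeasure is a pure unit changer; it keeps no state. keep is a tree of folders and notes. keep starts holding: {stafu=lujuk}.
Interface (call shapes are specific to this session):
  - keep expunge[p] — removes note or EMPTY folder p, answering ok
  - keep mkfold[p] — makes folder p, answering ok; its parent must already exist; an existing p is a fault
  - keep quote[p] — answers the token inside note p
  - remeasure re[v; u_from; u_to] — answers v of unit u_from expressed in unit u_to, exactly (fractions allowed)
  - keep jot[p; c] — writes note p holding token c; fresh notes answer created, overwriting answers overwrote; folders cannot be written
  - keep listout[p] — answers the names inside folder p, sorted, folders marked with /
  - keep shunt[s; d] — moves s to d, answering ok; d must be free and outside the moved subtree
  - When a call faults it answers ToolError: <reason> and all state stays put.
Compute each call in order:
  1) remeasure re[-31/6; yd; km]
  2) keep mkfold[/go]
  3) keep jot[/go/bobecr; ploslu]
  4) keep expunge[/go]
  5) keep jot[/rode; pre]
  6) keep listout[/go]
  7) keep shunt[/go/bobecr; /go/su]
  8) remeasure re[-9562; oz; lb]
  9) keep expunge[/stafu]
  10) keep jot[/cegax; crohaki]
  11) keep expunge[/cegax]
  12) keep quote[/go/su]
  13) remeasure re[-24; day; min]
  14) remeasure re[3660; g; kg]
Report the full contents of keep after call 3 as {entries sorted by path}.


I use remeasure re using v: -31/6, u_from: yd, u_to: km, and see -11811/2500000.
I invoke keep mkfold using p: /go, → ok.
I invoke keep jot using p: /go/bobecr, c: ploslu, giving created.
I run keep expunge using p: /go, which returns ToolError: not empty.
Then keep jot using p: /rode, c: pre, and observe created.
Using keep listout using p: /go, → [bobecr].
Next I call keep shunt using s: /go/bobecr, d: /go/su, and observe ok.
Calling remeasure re using v: -9562, u_from: oz, u_to: lb: -4781/8.
I try keep expunge using p: /stafu, and see ok.
I invoke keep jot using p: /cegax, c: crohaki, and see created.
I invoke keep expunge using p: /cegax, and observe ok.
I call keep quote using p: /go/su, and observe ploslu.
I use remeasure re using v: -24, u_from: day, u_to: min, which returns -34560.
I use remeasure re using v: 3660, u_from: g, u_to: kg, — result: 183/50.

Answer: {go/, go/bobecr=ploslu, stafu=lujuk}


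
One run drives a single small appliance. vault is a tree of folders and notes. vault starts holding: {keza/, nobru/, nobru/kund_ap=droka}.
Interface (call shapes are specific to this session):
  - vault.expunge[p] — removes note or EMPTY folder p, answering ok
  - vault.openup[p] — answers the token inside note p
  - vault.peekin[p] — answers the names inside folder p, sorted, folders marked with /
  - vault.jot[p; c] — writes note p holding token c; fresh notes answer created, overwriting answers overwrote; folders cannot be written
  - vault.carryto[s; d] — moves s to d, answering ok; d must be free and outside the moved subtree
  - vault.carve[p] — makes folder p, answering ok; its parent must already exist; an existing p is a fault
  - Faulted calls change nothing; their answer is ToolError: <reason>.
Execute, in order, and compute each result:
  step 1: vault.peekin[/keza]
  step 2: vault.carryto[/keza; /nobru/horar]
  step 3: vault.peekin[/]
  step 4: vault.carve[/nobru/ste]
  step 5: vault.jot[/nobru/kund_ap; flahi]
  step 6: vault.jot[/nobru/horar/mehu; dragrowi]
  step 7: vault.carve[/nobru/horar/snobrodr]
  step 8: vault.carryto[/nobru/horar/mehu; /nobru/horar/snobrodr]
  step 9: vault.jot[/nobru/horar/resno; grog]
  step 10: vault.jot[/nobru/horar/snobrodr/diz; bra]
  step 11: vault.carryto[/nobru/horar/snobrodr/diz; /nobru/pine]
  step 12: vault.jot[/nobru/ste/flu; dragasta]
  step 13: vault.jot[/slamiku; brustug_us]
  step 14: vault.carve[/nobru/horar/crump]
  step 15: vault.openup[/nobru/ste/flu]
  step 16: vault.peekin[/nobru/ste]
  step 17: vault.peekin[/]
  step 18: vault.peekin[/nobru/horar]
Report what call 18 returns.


// 1. peekin(p=/keza) -> []
// 2. carryto(s=/keza, d=/nobru/horar) -> ok
// 3. peekin(p=/) -> [nobru/]
// 4. carve(p=/nobru/ste) -> ok
// 5. jot(p=/nobru/kund_ap, c=flahi) -> overwrote
// 6. jot(p=/nobru/horar/mehu, c=dragrowi) -> created
// 7. carve(p=/nobru/horar/snobrodr) -> ok
// 8. carryto(s=/nobru/horar/mehu, d=/nobru/horar/snobrodr) -> ToolError: exists
// 9. jot(p=/nobru/horar/resno, c=grog) -> created
// 10. jot(p=/nobru/horar/snobrodr/diz, c=bra) -> created
// 11. carryto(s=/nobru/horar/snobrodr/diz, d=/nobru/pine) -> ok
// 12. jot(p=/nobru/ste/flu, c=dragasta) -> created
// 13. jot(p=/slamiku, c=brustug_us) -> created
// 14. carve(p=/nobru/horar/crump) -> ok
// 15. openup(p=/nobru/ste/flu) -> dragasta
// 16. peekin(p=/nobru/ste) -> [flu]
// 17. peekin(p=/) -> [nobru/, slamiku]
// 18. peekin(p=/nobru/horar) -> [crump/, mehu, resno, snobrodr/]

Answer: [crump/, mehu, resno, snobrodr/]


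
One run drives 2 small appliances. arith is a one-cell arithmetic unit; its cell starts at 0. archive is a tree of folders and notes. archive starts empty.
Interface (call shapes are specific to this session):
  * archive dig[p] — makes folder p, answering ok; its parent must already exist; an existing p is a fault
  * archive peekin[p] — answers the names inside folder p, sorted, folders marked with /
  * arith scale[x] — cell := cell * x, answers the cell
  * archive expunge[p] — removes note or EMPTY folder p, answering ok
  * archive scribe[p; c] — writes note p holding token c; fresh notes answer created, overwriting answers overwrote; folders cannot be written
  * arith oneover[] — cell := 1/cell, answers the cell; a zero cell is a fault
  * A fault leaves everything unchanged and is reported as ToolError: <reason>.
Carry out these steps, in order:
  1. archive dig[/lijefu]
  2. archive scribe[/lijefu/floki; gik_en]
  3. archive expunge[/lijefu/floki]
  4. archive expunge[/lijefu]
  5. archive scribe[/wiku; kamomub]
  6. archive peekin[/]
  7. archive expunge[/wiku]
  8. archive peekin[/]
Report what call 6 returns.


Step: archive dig[/lijefu]
Result: ok
Step: archive scribe[/lijefu/floki; gik_en]
Result: created
Step: archive expunge[/lijefu/floki]
Result: ok
Step: archive expunge[/lijefu]
Result: ok
Step: archive scribe[/wiku; kamomub]
Result: created
Step: archive peekin[/]
Result: [wiku]
Step: archive expunge[/wiku]
Result: ok
Step: archive peekin[/]
Result: []

Answer: [wiku]


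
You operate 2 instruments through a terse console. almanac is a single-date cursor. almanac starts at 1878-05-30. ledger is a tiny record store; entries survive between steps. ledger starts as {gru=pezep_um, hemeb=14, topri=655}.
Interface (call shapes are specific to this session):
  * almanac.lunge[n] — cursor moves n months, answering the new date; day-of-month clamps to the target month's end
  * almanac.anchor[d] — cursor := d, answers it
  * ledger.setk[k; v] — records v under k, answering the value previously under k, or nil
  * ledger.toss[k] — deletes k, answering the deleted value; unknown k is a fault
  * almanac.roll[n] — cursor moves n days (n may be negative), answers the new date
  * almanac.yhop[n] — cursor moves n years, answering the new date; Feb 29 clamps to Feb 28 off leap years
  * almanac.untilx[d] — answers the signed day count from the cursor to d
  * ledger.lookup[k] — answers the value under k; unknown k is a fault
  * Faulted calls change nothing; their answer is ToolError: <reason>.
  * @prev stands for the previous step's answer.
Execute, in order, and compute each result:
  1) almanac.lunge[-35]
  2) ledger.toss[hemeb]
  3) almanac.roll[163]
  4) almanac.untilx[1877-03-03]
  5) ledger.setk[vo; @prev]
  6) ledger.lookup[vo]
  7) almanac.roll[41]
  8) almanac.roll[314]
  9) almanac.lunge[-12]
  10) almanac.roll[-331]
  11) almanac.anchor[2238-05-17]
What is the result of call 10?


% lunge n=-35
[out] 1875-06-30
% toss k=hemeb
[out] 14
% roll n=163
[out] 1875-12-10
% untilx d=1877-03-03
[out] 449
% setk k=vo v=@prev
[out] nil
% lookup k=vo
[out] 449
% roll n=41
[out] 1876-01-20
% roll n=314
[out] 1876-11-29
% lunge n=-12
[out] 1875-11-29
% roll n=-331
[out] 1875-01-02
% anchor d=2238-05-17
[out] 2238-05-17

Answer: 1875-01-02


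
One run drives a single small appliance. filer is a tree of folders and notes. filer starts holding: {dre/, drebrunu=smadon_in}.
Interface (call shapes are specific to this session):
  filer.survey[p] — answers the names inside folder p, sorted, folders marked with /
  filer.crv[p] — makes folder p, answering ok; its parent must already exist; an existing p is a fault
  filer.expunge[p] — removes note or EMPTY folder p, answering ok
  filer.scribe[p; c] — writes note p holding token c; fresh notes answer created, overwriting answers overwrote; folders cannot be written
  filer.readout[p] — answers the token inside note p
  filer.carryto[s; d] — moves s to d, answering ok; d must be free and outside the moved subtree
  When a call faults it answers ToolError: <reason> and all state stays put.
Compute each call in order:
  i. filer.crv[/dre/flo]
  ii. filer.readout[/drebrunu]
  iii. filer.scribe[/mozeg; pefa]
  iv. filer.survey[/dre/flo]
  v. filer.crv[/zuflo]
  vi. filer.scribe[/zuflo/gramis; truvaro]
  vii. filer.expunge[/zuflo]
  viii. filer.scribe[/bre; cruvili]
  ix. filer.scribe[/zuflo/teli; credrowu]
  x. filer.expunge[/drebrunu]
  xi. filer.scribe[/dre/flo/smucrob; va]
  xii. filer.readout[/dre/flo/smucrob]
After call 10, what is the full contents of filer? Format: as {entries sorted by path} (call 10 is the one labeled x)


Answer: {bre=cruvili, dre/, dre/flo/, mozeg=pefa, zuflo/, zuflo/gramis=truvaro, zuflo/teli=credrowu}

Derivation:
Invoking filer.crv on p→/dre/flo, and see ok.
Calling filer.readout on p→/drebrunu, — result: smadon_in.
Now I run filer.scribe on p→/mozeg, c→pefa, yielding created.
Using filer.survey on p→/dre/flo, → [].
Invoking filer.crv on p→/zuflo, giving ok.
Then filer.scribe on p→/zuflo/gramis, c→truvaro, giving created.
Using filer.expunge on p→/zuflo, and see ToolError: not empty.
Next I call filer.scribe on p→/bre, c→cruvili, — result: created.
Then filer.scribe on p→/zuflo/teli, c→credrowu, and get created.
Now I run filer.expunge on p→/drebrunu, and see ok.
I invoke filer.scribe on p→/dre/flo/smucrob, c→va, and observe created.
I call filer.readout on p→/dre/flo/smucrob, and see va.


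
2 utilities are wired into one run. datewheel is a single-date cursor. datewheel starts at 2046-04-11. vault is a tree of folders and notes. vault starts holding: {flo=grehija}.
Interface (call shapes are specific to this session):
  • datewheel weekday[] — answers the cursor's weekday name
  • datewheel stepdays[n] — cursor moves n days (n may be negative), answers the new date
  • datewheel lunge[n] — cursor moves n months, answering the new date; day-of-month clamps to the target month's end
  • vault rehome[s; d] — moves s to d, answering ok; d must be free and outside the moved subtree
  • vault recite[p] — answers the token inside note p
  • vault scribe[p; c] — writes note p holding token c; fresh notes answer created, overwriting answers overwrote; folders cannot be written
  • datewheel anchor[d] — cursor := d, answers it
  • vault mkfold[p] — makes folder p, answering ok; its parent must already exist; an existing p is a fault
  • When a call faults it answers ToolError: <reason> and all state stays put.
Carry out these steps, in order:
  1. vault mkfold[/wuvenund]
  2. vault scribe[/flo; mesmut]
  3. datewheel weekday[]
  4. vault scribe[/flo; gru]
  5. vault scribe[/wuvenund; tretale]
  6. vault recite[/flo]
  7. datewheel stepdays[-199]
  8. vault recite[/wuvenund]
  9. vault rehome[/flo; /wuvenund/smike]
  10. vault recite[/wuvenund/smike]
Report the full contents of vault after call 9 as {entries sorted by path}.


-- 1. vault mkfold(p: /wuvenund) == ok
-- 2. vault scribe(p: /flo, c: mesmut) == overwrote
-- 3. datewheel weekday() == Wednesday
-- 4. vault scribe(p: /flo, c: gru) == overwrote
-- 5. vault scribe(p: /wuvenund, c: tretale) == ToolError: is a directory
-- 6. vault recite(p: /flo) == gru
-- 7. datewheel stepdays(n: -199) == 2045-09-24
-- 8. vault recite(p: /wuvenund) == ToolError: is a directory
-- 9. vault rehome(s: /flo, d: /wuvenund/smike) == ok
-- 10. vault recite(p: /wuvenund/smike) == gru

Answer: {wuvenund/, wuvenund/smike=gru}


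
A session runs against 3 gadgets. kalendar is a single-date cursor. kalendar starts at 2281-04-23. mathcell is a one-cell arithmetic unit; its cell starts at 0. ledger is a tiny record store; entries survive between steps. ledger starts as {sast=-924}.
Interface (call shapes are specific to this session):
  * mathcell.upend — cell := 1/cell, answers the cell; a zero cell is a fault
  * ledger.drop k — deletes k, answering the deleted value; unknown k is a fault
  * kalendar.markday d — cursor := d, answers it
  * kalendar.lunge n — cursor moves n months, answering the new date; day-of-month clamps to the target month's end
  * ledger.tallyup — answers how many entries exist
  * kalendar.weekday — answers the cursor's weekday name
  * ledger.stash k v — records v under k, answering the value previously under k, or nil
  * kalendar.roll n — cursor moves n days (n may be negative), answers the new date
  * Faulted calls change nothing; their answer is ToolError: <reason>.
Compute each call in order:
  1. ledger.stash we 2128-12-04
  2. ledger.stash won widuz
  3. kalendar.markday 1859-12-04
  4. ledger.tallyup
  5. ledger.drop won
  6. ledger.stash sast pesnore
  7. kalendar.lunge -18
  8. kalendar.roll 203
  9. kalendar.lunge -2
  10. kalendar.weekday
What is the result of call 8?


>>> ledger.stash k: we v: 2128-12-04
:: nil
>>> ledger.stash k: won v: widuz
:: nil
>>> kalendar.markday d: 1859-12-04
:: 1859-12-04
>>> ledger.tallyup
:: 3
>>> ledger.drop k: won
:: widuz
>>> ledger.stash k: sast v: pesnore
:: -924
>>> kalendar.lunge n: -18
:: 1858-06-04
>>> kalendar.roll n: 203
:: 1858-12-24
>>> kalendar.lunge n: -2
:: 1858-10-24
>>> kalendar.weekday
:: Sunday

Answer: 1858-12-24


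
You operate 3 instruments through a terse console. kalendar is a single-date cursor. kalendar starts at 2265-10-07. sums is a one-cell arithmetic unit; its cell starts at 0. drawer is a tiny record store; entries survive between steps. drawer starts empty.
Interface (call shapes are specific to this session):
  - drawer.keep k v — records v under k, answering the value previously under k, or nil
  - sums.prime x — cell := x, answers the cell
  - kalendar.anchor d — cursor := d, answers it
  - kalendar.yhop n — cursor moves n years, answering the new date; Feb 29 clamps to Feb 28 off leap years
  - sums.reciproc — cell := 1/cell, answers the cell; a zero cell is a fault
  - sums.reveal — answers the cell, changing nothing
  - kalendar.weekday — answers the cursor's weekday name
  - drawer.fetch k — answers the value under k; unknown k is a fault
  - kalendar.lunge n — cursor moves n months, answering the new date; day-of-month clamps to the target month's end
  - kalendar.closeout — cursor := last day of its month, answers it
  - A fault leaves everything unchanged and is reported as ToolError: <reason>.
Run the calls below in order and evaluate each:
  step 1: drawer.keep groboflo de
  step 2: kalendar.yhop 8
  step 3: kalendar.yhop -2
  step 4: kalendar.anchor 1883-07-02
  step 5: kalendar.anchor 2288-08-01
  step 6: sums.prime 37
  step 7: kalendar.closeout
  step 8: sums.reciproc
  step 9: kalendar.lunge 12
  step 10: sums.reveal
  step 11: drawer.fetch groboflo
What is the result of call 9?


% 1. drawer.keep(k: groboflo, v: de) : nil
% 2. kalendar.yhop(n: 8) : 2273-10-07
% 3. kalendar.yhop(n: -2) : 2271-10-07
% 4. kalendar.anchor(d: 1883-07-02) : 1883-07-02
% 5. kalendar.anchor(d: 2288-08-01) : 2288-08-01
% 6. sums.prime(x: 37) : 37
% 7. kalendar.closeout() : 2288-08-31
% 8. sums.reciproc() : 1/37
% 9. kalendar.lunge(n: 12) : 2289-08-31
% 10. sums.reveal() : 1/37
% 11. drawer.fetch(k: groboflo) : de

Answer: 2289-08-31


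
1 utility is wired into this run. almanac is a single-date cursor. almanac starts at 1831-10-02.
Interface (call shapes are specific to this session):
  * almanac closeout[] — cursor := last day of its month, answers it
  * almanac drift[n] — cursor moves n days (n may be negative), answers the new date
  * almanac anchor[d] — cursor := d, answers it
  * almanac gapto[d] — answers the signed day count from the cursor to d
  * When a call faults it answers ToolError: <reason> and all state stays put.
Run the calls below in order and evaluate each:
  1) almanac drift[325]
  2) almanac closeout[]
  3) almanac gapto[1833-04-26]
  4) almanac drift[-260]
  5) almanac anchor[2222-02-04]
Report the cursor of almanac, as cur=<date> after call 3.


>> almanac drift(n='325')
<< 1832-08-22
>> almanac closeout()
<< 1832-08-31
>> almanac gapto(d='1833-04-26')
<< 238
>> almanac drift(n='-260')
<< 1831-12-15
>> almanac anchor(d='2222-02-04')
<< 2222-02-04

Answer: cur=1832-08-31


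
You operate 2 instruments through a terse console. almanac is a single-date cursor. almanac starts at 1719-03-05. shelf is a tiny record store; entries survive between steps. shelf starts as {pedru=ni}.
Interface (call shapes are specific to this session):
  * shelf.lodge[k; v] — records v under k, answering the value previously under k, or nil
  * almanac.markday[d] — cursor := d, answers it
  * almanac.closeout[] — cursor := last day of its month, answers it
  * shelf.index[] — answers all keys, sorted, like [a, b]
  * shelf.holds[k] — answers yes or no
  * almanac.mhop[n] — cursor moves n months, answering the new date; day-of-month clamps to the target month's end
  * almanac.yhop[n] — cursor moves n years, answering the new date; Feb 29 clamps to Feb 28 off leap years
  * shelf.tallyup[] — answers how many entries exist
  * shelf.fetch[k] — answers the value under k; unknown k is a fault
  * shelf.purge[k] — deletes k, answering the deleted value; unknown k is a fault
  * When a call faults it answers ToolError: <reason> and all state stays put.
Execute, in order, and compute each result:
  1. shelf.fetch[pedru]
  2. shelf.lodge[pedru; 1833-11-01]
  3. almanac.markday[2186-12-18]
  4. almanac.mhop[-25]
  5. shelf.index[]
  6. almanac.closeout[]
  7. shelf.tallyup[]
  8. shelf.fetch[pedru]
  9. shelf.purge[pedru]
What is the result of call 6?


Answer: 2184-11-30

Derivation:
CALL fetch[k=pedru]
RET  ni
CALL lodge[k=pedru; v=1833-11-01]
RET  ni
CALL markday[d=2186-12-18]
RET  2186-12-18
CALL mhop[n=-25]
RET  2184-11-18
CALL index[]
RET  [pedru]
CALL closeout[]
RET  2184-11-30
CALL tallyup[]
RET  1
CALL fetch[k=pedru]
RET  1833-11-01
CALL purge[k=pedru]
RET  1833-11-01


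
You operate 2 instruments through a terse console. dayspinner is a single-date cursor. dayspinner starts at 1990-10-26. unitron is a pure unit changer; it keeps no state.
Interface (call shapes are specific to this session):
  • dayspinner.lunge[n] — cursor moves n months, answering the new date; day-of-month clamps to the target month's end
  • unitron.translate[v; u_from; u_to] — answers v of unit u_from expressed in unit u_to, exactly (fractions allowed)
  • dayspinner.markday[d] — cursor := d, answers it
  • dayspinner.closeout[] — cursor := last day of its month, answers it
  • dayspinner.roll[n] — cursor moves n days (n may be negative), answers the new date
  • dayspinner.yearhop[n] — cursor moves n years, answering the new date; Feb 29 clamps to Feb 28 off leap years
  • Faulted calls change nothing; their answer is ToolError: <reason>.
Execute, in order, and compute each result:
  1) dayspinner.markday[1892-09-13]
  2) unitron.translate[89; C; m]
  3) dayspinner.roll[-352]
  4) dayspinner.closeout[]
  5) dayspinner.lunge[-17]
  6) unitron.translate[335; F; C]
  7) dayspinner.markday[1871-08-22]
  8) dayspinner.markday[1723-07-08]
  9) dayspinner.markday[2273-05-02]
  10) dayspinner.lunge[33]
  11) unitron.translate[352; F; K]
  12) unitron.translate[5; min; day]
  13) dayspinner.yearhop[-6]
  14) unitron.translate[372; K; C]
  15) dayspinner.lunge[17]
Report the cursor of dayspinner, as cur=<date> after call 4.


Step: dayspinner.markday[d=1892-09-13]
Result: 1892-09-13
Step: unitron.translate[v=89; u_from=C; u_to=m]
Result: ToolError: incompatible units
Step: dayspinner.roll[n=-352]
Result: 1891-09-27
Step: dayspinner.closeout[]
Result: 1891-09-30
Step: dayspinner.lunge[n=-17]
Result: 1890-04-30
Step: unitron.translate[v=335; u_from=F; u_to=C]
Result: 505/3
Step: dayspinner.markday[d=1871-08-22]
Result: 1871-08-22
Step: dayspinner.markday[d=1723-07-08]
Result: 1723-07-08
Step: dayspinner.markday[d=2273-05-02]
Result: 2273-05-02
Step: dayspinner.lunge[n=33]
Result: 2276-02-02
Step: unitron.translate[v=352; u_from=F; u_to=K]
Result: 81167/180
Step: unitron.translate[v=5; u_from=min; u_to=day]
Result: 1/288
Step: dayspinner.yearhop[n=-6]
Result: 2270-02-02
Step: unitron.translate[v=372; u_from=K; u_to=C]
Result: 1977/20
Step: dayspinner.lunge[n=17]
Result: 2271-07-02

Answer: cur=1891-09-30


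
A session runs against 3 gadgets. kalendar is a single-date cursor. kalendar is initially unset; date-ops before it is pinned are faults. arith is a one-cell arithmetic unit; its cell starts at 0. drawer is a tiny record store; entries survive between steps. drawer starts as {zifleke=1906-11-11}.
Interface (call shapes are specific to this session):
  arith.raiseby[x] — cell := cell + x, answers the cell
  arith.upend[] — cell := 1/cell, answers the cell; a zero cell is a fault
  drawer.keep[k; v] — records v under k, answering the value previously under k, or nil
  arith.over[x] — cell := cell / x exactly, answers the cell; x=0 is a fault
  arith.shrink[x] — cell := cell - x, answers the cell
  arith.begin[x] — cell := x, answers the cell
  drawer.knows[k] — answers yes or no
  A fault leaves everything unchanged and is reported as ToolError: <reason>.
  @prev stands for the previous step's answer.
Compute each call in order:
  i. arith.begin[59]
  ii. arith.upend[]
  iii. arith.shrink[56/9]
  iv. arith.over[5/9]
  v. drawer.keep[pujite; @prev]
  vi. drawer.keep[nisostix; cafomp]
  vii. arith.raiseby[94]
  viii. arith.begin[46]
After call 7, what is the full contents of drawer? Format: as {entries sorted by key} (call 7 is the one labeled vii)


Answer: {nisostix=cafomp, pujite=-659/59, zifleke=1906-11-11}

Derivation:
Do: arith.begin[x→59]
See: 59
Do: arith.upend[]
See: 1/59
Do: arith.shrink[x→56/9]
See: -3295/531
Do: arith.over[x→5/9]
See: -659/59
Do: drawer.keep[k→pujite; v→@prev]
See: nil
Do: drawer.keep[k→nisostix; v→cafomp]
See: nil
Do: arith.raiseby[x→94]
See: 4887/59
Do: arith.begin[x→46]
See: 46


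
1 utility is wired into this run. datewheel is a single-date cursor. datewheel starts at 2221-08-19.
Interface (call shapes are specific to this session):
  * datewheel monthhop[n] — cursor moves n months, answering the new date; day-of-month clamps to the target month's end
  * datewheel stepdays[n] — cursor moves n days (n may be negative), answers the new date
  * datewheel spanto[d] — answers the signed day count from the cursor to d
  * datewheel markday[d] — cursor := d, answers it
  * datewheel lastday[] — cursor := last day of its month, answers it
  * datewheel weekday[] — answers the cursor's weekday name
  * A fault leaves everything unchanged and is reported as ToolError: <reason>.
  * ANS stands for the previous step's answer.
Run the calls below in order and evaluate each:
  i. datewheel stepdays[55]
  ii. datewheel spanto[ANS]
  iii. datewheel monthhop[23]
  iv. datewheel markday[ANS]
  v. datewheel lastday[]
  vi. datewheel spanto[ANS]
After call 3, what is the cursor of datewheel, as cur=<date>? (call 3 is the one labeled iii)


Answer: cur=2223-09-13

Derivation:
! 1. datewheel stepdays(55) : 2221-10-13
! 2. datewheel spanto(ANS) : 0
! 3. datewheel monthhop(23) : 2223-09-13
! 4. datewheel markday(ANS) : 2223-09-13
! 5. datewheel lastday() : 2223-09-30
! 6. datewheel spanto(ANS) : 0


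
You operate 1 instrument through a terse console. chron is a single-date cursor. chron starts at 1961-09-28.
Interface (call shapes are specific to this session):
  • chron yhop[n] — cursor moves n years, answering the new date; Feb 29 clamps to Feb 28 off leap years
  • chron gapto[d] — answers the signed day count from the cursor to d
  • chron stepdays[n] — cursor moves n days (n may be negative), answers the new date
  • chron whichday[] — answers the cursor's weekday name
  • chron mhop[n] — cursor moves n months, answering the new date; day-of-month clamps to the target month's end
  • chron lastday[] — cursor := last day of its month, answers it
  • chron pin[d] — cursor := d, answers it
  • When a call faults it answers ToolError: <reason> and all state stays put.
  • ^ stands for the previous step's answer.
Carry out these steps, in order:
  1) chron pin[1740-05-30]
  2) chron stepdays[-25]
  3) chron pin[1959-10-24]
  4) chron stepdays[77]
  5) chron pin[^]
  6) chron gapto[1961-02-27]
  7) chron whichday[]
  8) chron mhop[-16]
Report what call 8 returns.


Answer: 1958-09-09

Derivation:
% chron pin(d='1740-05-30') == 1740-05-30
% chron stepdays(n='-25') == 1740-05-05
% chron pin(d='1959-10-24') == 1959-10-24
% chron stepdays(n='77') == 1960-01-09
% chron pin(d='^') == 1960-01-09
% chron gapto(d='1961-02-27') == 415
% chron whichday() == Saturday
% chron mhop(n='-16') == 1958-09-09
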